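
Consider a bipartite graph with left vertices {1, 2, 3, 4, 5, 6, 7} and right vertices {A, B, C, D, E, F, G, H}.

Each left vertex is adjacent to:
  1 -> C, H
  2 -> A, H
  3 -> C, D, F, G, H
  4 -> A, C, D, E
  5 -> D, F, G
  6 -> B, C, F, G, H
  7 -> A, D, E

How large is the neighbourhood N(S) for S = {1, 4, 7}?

The union of neighbours of {1, 4, 7} is {A, C, D, E, H}, which has 5 elements.
Since |N(S)| = 5 ≥ |S| = 3, Hall's condition holds for this subset.

5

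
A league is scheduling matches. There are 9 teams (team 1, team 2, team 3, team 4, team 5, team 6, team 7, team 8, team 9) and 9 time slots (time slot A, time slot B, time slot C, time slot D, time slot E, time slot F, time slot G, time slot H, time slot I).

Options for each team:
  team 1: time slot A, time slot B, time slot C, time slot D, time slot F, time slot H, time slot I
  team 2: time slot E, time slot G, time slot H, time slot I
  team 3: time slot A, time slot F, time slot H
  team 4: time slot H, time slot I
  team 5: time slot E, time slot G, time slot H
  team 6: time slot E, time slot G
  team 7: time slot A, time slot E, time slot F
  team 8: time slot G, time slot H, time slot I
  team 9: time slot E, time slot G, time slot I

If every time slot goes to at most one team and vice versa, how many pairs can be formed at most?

7

One maximum matching: team 1→time slot C, team 2→time slot I, team 3→time slot A, team 4→time slot H, team 5→time slot E, team 6→time slot G, team 7→time slot F.
The set {team 2, team 4, team 5, team 6, team 8, team 9} has only 4 neighbours ({time slot E, time slot G, time slot H, time slot I}), so by Hall's theorem at most 7 of the 9 teams can be matched.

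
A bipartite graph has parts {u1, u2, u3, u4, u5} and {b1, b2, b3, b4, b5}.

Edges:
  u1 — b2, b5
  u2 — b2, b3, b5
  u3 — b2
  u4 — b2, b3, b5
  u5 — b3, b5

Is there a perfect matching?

No

The set {u1, u2, u3, u4, u5} has only 3 neighbours ({b2, b3, b5}), so by Hall's theorem at most 3 of the 5 left vertices can be matched.
Hence no matching covers every left vertex.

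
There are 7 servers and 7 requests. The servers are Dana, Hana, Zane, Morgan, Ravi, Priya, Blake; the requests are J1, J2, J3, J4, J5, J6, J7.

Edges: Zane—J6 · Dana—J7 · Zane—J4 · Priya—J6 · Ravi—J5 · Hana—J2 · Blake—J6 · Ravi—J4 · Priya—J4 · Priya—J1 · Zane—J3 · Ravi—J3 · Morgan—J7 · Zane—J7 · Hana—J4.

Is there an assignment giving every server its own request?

No

The set {Dana, Morgan} has only 1 neighbour ({J7}), so by Hall's theorem at most 6 of the 7 servers can be matched.
Hence no matching covers every server.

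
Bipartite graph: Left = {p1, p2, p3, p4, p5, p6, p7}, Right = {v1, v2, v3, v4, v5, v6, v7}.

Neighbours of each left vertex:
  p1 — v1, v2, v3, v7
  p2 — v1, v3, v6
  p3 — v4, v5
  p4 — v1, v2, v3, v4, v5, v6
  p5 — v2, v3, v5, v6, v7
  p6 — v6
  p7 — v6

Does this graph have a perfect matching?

The set {p6, p7} has only 1 neighbour ({v6}), so by Hall's theorem at most 6 of the 7 left vertices can be matched.
Hence no matching covers every left vertex.

No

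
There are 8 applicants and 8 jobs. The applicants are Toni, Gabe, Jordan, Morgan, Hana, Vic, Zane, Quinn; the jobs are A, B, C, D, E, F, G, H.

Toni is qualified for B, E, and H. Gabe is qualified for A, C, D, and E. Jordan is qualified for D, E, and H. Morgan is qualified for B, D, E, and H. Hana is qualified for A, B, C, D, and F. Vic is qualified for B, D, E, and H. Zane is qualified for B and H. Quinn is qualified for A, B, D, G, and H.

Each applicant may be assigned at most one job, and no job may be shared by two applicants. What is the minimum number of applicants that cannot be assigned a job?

One maximum matching: Toni–H, Gabe–C, Jordan–D, Morgan–E, Hana–A, Vic–B, Quinn–G.
The set {Toni, Jordan, Morgan, Vic, Zane} has only 4 neighbours ({B, D, E, H}), so by Hall's theorem at most 7 of the 8 applicants can be matched.
That matches 7 of the 8, leaving 1 unmatched; no matching can do better.

1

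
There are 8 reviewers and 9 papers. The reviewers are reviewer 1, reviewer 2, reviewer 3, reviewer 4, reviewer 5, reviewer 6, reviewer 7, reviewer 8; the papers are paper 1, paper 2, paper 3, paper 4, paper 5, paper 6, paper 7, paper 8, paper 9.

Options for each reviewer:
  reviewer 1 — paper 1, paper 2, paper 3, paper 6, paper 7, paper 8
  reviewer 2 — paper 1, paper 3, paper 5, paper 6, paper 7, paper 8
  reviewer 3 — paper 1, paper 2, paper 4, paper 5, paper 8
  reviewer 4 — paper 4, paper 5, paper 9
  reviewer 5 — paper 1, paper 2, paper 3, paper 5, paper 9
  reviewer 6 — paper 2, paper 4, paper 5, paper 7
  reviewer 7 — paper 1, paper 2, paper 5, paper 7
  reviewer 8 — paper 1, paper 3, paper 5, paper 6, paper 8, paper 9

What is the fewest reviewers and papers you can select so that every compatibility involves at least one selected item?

A maximum matching has 8 edges (e.g. reviewer 1–paper 6, reviewer 2–paper 1, reviewer 3–paper 2, reviewer 4–paper 5, reviewer 5–paper 3, reviewer 6–paper 4, reviewer 7–paper 7, reviewer 8–paper 9).
By König's theorem the minimum vertex cover has the same size. One such cover is {reviewer 1, reviewer 2, reviewer 3, reviewer 4, reviewer 5, reviewer 6, reviewer 7, reviewer 8}.

8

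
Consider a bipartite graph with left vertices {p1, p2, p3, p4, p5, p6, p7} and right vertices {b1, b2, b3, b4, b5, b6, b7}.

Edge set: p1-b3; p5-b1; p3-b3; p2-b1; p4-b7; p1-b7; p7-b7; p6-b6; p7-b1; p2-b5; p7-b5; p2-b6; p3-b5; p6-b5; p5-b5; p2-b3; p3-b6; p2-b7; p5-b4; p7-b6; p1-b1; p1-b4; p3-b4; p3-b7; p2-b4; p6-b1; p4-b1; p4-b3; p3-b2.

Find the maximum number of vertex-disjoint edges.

A valid assignment of size 7: p1-b3, p2-b7, p3-b2, p4-b1, p5-b4, p6-b6, p7-b5.
This saturates every left vertex, so 7 is the maximum.

7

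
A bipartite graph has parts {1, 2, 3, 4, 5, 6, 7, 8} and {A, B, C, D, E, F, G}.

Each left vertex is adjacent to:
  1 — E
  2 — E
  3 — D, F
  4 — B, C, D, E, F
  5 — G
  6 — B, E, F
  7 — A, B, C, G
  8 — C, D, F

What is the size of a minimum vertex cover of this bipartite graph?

The 7 edges 1–E, 3–D, 4–C, 5–G, 6–B, 7–A, 8–F form a matching, so any vertex cover needs at least 7 vertices (one per matched edge).
Conversely {3, 4, 5, 6, 7, 8, E} meets every edge and has exactly 7 vertices, so 7 is optimal.

7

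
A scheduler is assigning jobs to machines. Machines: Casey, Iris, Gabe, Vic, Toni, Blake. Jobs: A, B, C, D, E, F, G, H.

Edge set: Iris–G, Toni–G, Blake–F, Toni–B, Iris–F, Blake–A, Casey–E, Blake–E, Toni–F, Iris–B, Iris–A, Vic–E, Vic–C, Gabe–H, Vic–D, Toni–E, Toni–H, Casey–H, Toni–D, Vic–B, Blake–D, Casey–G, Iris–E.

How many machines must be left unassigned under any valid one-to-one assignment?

A valid assignment of size 6: Casey-G, Iris-A, Gabe-H, Vic-C, Toni-B, Blake-E.
This saturates every machine, so 6 is the maximum.
That matches 6 of the 6, leaving 0 unmatched; no matching can do better.

0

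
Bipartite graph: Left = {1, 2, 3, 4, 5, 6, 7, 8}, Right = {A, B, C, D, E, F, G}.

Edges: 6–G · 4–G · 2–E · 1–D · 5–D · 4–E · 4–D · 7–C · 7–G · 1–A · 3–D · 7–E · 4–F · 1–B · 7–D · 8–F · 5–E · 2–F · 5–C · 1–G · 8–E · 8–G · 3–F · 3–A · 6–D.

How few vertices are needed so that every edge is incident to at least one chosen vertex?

7

The 7 edges 1–B, 2–F, 3–A, 4–D, 5–C, 6–G, 7–E form a matching, so any vertex cover needs at least 7 vertices (one per matched edge).
Conversely {1, 3, C, D, E, F, G} meets every edge and has exactly 7 vertices, so 7 is optimal.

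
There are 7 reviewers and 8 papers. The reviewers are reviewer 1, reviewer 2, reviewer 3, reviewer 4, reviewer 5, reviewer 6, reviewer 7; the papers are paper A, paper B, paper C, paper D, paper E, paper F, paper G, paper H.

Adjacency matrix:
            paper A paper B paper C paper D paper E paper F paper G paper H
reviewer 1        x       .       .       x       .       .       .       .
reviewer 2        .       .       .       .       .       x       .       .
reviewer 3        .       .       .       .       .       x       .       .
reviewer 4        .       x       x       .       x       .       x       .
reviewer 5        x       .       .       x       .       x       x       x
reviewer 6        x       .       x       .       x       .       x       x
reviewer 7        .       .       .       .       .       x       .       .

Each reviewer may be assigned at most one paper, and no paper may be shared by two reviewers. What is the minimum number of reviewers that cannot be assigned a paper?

For example, pair reviewer 1-paper A, reviewer 2-paper F, reviewer 4-paper E, reviewer 5-paper D, reviewer 6-paper G.
The set {reviewer 2, reviewer 3, reviewer 7} has only 1 neighbour ({paper F}), so by Hall's theorem at most 5 of the 7 reviewers can be matched.
That matches 5 of the 7, leaving 2 unmatched; no matching can do better.

2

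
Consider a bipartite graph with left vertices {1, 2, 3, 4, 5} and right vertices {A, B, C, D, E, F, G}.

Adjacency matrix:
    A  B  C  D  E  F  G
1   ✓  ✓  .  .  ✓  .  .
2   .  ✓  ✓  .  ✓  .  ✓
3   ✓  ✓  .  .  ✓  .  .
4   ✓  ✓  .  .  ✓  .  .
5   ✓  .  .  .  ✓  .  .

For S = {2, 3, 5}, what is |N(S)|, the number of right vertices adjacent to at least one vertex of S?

5

The union of neighbours of {2, 3, 5} is {A, B, C, E, G}, which has 5 elements.
Since |N(S)| = 5 ≥ |S| = 3, Hall's condition holds for this subset.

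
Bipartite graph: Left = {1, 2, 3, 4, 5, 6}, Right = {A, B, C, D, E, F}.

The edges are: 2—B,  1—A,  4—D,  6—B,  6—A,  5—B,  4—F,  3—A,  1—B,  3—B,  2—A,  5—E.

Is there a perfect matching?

The set {1, 2, 3, 6} has only 2 neighbours ({A, B}), so by Hall's theorem at most 4 of the 6 left vertices can be matched.
Hence no matching covers every left vertex.

No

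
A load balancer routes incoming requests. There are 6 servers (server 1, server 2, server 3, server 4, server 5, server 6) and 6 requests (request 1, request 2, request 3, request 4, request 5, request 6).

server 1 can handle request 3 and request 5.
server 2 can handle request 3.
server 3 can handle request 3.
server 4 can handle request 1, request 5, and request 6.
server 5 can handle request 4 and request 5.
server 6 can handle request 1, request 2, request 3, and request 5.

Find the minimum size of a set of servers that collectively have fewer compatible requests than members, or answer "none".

Take S = {server 2, server 3}. Its neighbourhood is {request 3}, so |N(S)| = 1 < |S| = 2.
No single vertex violates Hall's condition since each has at least one neighbour, so 2 is the minimum.

2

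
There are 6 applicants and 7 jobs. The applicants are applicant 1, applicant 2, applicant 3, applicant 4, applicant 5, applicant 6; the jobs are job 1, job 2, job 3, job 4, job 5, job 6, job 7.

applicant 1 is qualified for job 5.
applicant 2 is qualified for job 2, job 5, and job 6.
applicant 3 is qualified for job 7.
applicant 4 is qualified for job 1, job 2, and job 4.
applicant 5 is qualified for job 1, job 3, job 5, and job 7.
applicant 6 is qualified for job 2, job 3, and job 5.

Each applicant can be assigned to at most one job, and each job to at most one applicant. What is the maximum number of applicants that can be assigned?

A valid assignment of size 6: applicant 1–job 5, applicant 2–job 6, applicant 3–job 7, applicant 4–job 1, applicant 5–job 3, applicant 6–job 2.
All 6 applicants are matched, so no larger matching exists.

6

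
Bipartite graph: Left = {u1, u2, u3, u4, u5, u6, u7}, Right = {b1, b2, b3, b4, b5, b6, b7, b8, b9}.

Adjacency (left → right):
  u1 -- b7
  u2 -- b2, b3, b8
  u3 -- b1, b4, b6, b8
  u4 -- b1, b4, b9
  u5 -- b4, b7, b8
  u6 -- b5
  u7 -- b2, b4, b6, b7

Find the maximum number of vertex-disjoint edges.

7

For example, pair u1–b7, u2–b3, u3–b8, u4–b9, u5–b4, u6–b5, u7–b6.
All 7 left vertices are matched, so no larger matching exists.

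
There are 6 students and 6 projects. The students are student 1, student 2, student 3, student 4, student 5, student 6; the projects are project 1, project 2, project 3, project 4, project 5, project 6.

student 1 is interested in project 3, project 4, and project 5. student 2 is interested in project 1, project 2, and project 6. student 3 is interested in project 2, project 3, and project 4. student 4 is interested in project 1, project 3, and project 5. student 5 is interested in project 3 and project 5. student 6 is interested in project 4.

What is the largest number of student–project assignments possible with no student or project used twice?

One maximum matching: student 1→project 3, student 2→project 6, student 3→project 2, student 4→project 1, student 5→project 5, student 6→project 4.
All 6 students are matched, so no larger matching exists.

6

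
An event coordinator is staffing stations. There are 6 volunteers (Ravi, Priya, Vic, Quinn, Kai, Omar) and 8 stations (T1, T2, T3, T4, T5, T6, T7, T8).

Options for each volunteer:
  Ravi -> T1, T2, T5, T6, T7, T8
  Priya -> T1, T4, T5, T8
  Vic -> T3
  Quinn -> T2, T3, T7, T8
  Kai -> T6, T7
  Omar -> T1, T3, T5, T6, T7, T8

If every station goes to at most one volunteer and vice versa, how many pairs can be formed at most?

For example, pair Ravi→T5, Priya→T8, Vic→T3, Quinn→T2, Kai→T6, Omar→T7.
This saturates every volunteer, so 6 is the maximum.

6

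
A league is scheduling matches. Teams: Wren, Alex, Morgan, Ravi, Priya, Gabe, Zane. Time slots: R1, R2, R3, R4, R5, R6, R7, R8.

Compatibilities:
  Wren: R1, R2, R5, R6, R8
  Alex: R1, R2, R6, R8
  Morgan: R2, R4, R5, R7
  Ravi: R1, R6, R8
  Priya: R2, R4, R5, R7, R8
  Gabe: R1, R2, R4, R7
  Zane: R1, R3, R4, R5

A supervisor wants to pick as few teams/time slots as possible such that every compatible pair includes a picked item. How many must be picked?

The 7 edges Wren–R6, Alex–R8, Morgan–R7, Ravi–R1, Priya–R5, Gabe–R2, Zane–R4 form a matching, so any vertex cover needs at least 7 vertices (one per matched edge).
Conversely {Wren, Alex, Morgan, Ravi, Priya, Gabe, Zane} meets every edge and has exactly 7 vertices, so 7 is optimal.

7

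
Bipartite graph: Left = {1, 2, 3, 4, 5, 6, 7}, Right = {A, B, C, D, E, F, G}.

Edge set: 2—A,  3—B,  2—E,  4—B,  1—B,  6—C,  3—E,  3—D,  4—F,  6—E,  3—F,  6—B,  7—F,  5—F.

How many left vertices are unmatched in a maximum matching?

2

One maximum matching: 1→B, 2→A, 3→D, 4→F, 6→E.
The set {1, 4, 5, 7} has only 2 neighbours ({B, F}), so by Hall's theorem at most 5 of the 7 left vertices can be matched.
That matches 5 of the 7, leaving 2 unmatched; no matching can do better.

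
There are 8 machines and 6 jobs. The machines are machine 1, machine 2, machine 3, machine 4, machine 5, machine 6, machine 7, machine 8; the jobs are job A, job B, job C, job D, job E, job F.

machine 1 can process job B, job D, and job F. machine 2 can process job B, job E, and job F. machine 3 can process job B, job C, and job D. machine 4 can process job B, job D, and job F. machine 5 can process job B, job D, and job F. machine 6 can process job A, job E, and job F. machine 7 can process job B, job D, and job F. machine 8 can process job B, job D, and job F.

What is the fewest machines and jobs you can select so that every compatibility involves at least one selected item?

6

The 6 edges machine 1–job B, machine 2–job E, machine 3–job C, machine 4–job D, machine 5–job F, machine 6–job A form a matching, so any vertex cover needs at least 6 vertices (one per matched edge).
Conversely {machine 2, machine 3, machine 6, job B, job D, job F} meets every edge and has exactly 6 vertices, so 6 is optimal.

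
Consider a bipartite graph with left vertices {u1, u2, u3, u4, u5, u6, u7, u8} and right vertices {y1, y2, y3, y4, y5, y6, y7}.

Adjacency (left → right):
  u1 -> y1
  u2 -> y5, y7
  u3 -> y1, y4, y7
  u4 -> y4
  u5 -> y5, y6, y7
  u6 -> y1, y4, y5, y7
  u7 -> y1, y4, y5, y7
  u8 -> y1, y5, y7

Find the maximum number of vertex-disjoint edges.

One maximum matching: u1–y1, u2–y5, u3–y7, u4–y4, u5–y6.
The set {u1, u2, u3, u4, u6, u7, u8} has only 4 neighbours ({y1, y4, y5, y7}), so by Hall's theorem at most 5 of the 8 left vertices can be matched.

5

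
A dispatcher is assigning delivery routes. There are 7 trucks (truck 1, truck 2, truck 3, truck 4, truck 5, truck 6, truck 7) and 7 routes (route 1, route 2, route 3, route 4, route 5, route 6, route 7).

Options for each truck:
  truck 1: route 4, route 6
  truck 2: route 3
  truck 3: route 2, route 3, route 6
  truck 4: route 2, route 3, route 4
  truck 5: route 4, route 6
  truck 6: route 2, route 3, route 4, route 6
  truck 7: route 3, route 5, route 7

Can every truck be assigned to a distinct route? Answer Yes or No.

No

The set {truck 1, truck 2, truck 3, truck 4, truck 5, truck 6} has only 4 neighbours ({route 2, route 3, route 4, route 6}), so by Hall's theorem at most 5 of the 7 trucks can be matched.
Hence no matching covers every truck.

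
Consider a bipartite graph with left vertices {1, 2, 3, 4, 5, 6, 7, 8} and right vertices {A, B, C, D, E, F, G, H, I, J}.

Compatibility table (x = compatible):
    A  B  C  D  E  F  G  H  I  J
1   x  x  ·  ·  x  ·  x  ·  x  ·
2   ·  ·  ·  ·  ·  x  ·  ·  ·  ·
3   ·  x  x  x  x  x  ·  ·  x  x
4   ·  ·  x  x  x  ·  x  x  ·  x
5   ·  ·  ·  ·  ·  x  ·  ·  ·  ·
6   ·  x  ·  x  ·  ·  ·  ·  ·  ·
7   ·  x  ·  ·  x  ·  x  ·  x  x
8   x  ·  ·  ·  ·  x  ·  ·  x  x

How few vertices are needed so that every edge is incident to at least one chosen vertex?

7

The 7 edges 1–A, 2–F, 3–E, 4–G, 6–B, 7–J, 8–I form a matching, so any vertex cover needs at least 7 vertices (one per matched edge).
Conversely {1, 3, 4, 6, 7, 8, F} meets every edge and has exactly 7 vertices, so 7 is optimal.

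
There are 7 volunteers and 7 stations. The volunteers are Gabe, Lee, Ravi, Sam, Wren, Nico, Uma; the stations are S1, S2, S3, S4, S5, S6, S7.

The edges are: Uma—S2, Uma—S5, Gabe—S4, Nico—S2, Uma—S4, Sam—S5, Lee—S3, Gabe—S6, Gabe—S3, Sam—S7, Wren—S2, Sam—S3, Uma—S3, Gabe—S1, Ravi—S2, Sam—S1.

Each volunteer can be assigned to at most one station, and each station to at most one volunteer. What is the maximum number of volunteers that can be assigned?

For example, pair Gabe-S6, Lee-S3, Ravi-S2, Sam-S7, Uma-S4.
The set {Ravi, Wren, Nico} has only 1 neighbour ({S2}), so by Hall's theorem at most 5 of the 7 volunteers can be matched.

5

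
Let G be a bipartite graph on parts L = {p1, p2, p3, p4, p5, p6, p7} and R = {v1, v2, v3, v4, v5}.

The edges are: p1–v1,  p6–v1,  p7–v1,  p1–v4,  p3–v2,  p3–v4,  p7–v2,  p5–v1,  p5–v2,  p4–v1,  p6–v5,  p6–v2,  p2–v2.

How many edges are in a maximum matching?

4

A valid assignment of size 4: p1-v1, p2-v2, p3-v4, p6-v5.
The set {p1, p2, p3, p4, p5, p7} has only 3 neighbours ({v1, v2, v4}), so by Hall's theorem at most 4 of the 7 left vertices can be matched.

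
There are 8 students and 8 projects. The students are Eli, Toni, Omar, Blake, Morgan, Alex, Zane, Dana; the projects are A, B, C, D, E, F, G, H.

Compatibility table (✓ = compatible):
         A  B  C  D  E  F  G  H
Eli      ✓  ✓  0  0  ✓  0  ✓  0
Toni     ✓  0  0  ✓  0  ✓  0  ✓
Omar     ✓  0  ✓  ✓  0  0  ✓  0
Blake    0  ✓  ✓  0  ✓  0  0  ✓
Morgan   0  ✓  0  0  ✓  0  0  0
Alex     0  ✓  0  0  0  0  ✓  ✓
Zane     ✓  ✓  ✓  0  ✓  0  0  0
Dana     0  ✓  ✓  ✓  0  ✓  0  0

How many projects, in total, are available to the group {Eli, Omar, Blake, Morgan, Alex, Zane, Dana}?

8

The union of neighbours of {Eli, Omar, Blake, Morgan, Alex, Zane, Dana} is {A, B, C, D, E, F, G, H}, which has 8 elements.
Since |N(S)| = 8 ≥ |S| = 7, Hall's condition holds for this subset.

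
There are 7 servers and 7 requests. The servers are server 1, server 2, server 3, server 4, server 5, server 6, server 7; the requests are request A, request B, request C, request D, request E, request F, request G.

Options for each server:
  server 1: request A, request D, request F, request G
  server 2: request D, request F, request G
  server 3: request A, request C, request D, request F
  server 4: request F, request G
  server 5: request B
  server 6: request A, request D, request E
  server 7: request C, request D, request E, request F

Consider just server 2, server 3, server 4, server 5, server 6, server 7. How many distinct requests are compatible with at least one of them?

The union of neighbours of {server 2, server 3, server 4, server 5, server 6, server 7} is {request A, request B, request C, request D, request E, request F, request G}, which has 7 elements.
Since |N(S)| = 7 ≥ |S| = 6, Hall's condition holds for this subset.

7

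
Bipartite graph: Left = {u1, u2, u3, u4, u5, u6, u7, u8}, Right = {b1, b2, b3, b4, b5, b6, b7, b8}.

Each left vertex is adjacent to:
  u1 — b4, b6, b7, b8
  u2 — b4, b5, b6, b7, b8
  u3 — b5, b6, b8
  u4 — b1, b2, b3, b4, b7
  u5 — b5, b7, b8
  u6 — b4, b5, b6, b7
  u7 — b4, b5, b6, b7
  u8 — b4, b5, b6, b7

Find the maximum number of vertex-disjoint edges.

6

One maximum matching: u1-b7, u2-b4, u3-b6, u4-b1, u5-b8, u6-b5.
The set {u1, u2, u3, u5, u6, u7, u8} has only 5 neighbours ({b4, b5, b6, b7, b8}), so by Hall's theorem at most 6 of the 8 left vertices can be matched.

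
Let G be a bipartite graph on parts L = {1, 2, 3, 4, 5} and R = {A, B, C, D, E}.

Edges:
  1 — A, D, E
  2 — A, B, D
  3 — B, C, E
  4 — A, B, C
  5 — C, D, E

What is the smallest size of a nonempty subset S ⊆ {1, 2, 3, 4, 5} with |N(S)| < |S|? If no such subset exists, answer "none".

none

A matching saturating every left vertex exists, for instance 1→D, 2→A, 3→B, 4→C, 5→E.
By Hall's marriage theorem, this means |N(S)| ≥ |S| for every subset S, so no violating subset exists.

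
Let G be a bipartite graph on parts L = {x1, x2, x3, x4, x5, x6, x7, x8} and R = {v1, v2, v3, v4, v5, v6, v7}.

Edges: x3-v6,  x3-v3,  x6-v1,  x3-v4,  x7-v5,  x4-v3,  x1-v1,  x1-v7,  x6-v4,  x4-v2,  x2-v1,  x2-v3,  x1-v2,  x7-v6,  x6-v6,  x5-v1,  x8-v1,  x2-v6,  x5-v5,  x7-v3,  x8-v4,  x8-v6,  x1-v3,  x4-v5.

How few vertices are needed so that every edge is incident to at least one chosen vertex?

A maximum matching has 7 edges (e.g. x1–v7, x2–v3, x3–v4, x4–v2, x5–v5, x6–v1, x7–v6).
By König's theorem the minimum vertex cover has the same size. One such cover is {x1, x4, v1, v3, v4, v5, v6}.

7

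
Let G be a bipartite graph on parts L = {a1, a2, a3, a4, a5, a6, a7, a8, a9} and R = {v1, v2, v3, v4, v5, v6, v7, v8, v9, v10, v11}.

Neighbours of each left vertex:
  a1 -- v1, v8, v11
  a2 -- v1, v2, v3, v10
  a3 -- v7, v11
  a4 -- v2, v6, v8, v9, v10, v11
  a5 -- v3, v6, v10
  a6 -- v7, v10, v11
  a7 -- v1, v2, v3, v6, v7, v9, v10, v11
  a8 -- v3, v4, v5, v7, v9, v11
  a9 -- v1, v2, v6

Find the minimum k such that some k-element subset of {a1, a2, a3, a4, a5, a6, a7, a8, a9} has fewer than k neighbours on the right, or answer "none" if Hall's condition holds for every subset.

none

A matching saturating every left vertex exists, for instance a1→v8, a2→v1, a3→v11, a4→v10, a5→v6, a6→v7, a7→v9, a8→v3, a9→v2.
By Hall's marriage theorem, this means |N(S)| ≥ |S| for every subset S, so no violating subset exists.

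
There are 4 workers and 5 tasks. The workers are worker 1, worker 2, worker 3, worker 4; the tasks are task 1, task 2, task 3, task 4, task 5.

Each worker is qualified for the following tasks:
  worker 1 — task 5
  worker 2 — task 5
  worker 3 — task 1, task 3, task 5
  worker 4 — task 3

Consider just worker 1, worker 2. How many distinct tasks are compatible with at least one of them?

The union of neighbours of {worker 1, worker 2} is {task 5}, which has 1 element.
Since |N(S)| = 1 < |S| = 2, Hall's condition fails for this subset.

1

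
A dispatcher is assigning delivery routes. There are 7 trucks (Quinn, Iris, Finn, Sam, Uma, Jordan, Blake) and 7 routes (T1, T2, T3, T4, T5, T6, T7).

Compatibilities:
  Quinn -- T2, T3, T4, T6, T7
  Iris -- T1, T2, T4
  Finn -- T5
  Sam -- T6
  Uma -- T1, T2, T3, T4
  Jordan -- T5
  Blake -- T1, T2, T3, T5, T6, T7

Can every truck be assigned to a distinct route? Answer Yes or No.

No

The set {Finn, Jordan} has only 1 neighbour ({T5}), so by Hall's theorem at most 6 of the 7 trucks can be matched.
Hence no matching covers every truck.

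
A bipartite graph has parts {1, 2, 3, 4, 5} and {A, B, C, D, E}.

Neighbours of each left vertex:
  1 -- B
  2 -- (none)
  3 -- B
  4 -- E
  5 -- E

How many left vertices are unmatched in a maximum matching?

3

For example, pair 1-B, 4-E.
The set {1, 2, 3, 4, 5} has only 2 neighbours ({B, E}), so by Hall's theorem at most 2 of the 5 left vertices can be matched.
That matches 2 of the 5, leaving 3 unmatched; no matching can do better.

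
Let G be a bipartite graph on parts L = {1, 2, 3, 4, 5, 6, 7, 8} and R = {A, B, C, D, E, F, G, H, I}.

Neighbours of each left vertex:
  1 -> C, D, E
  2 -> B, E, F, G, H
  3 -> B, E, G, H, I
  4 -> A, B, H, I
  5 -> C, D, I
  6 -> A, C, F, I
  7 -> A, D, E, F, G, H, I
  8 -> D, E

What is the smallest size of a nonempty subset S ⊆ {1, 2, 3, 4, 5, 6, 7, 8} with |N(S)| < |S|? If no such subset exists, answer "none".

none

A matching saturating every left vertex exists, for instance 1→C, 2→G, 3→H, 4→B, 5→D, 6→I, 7→A, 8→E.
By Hall's marriage theorem, this means |N(S)| ≥ |S| for every subset S, so no violating subset exists.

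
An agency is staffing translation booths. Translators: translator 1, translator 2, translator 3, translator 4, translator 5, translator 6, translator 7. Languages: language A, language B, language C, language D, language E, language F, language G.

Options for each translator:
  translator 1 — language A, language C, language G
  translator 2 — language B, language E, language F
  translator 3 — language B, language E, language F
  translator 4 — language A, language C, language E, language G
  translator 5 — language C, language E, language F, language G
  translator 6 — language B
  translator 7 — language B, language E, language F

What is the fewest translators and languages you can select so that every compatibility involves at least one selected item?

A maximum matching has 6 edges (e.g. translator 1–language A, translator 2–language E, translator 3–language F, translator 4–language C, translator 5–language G, translator 6–language B).
By König's theorem the minimum vertex cover has the same size. One such cover is {translator 1, translator 4, translator 5, language B, language E, language F}.

6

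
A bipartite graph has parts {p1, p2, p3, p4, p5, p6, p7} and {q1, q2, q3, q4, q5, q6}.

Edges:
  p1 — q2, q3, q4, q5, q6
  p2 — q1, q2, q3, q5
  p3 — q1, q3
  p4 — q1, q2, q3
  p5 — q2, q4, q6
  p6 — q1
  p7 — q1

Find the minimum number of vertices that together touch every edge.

6

{p1, p2, p3, p4, p5, q1} is a vertex cover of size 6: every edge has an endpoint in this set.
No smaller cover exists because p1–q4, p2–q5, p3–q3, p4–q2, p5–q6, p6–q1 is a matching of size 6, and a cover must include an endpoint of each of these disjoint edges (König's theorem).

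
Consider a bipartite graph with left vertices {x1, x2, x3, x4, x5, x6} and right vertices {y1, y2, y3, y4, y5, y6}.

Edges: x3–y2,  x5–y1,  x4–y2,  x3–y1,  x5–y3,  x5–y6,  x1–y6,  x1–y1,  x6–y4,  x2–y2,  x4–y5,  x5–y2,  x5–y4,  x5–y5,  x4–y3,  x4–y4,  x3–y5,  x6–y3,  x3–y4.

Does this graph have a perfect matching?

Yes

A valid assignment of size 6: x1→y6, x2→y2, x3→y1, x4→y5, x5→y4, x6→y3.
Every left vertex is matched, so this is a perfect matching.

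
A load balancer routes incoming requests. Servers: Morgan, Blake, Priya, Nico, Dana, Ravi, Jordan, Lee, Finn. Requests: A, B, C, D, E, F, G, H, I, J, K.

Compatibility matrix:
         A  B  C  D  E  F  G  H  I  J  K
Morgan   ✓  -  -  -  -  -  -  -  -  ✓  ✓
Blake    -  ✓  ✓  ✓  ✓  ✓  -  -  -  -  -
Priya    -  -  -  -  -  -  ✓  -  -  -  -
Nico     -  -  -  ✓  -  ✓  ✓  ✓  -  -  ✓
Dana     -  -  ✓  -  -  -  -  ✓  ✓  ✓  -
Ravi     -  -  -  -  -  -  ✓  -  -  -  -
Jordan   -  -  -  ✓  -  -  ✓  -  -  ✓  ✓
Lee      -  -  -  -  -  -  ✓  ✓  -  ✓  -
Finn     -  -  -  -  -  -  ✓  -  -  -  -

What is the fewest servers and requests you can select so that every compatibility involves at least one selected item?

7

{Morgan, Blake, Nico, Dana, Jordan, Lee, G} is a vertex cover of size 7: every edge has an endpoint in this set.
No smaller cover exists because Morgan–K, Blake–E, Priya–G, Nico–H, Dana–C, Jordan–D, Lee–J is a matching of size 7, and a cover must include an endpoint of each of these disjoint edges (König's theorem).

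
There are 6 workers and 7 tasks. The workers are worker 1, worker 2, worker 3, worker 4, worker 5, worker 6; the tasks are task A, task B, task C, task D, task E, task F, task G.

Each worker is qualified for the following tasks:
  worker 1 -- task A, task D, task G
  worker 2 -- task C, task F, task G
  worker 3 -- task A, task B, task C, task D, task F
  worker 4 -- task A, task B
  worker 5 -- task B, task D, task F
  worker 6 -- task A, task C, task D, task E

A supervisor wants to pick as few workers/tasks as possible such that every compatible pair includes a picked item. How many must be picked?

{worker 1, worker 2, worker 3, worker 4, worker 5, worker 6} is a vertex cover of size 6: every edge has an endpoint in this set.
No smaller cover exists because worker 1–task A, worker 2–task G, worker 3–task F, worker 4–task B, worker 5–task D, worker 6–task E is a matching of size 6, and a cover must include an endpoint of each of these disjoint edges (König's theorem).

6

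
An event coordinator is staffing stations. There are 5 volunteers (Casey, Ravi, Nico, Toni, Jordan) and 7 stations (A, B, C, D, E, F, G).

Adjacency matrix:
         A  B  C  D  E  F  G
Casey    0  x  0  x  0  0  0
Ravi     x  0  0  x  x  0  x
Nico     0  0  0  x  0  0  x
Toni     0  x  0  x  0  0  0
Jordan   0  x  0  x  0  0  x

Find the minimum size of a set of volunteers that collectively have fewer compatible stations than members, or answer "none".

4

Take S = {Casey, Nico, Toni, Jordan}. Its neighbourhood is {B, D, G}, so |N(S)| = 3 < |S| = 4.
Every subset of size less than 4 has at least as many neighbours as members, so 4 is the minimum.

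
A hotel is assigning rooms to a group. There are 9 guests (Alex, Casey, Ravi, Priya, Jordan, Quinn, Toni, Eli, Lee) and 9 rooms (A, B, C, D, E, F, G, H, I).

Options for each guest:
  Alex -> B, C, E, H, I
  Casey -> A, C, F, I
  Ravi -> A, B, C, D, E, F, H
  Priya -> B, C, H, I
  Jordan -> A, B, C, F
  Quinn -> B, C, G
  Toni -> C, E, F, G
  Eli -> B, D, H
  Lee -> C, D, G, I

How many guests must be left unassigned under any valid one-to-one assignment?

For example, pair Alex–H, Casey–I, Ravi–A, Priya–B, Jordan–F, Quinn–C, Toni–E, Eli–D, Lee–G.
All 9 guests are matched, so no larger matching exists.
That matches 9 of the 9, leaving 0 unmatched; no matching can do better.

0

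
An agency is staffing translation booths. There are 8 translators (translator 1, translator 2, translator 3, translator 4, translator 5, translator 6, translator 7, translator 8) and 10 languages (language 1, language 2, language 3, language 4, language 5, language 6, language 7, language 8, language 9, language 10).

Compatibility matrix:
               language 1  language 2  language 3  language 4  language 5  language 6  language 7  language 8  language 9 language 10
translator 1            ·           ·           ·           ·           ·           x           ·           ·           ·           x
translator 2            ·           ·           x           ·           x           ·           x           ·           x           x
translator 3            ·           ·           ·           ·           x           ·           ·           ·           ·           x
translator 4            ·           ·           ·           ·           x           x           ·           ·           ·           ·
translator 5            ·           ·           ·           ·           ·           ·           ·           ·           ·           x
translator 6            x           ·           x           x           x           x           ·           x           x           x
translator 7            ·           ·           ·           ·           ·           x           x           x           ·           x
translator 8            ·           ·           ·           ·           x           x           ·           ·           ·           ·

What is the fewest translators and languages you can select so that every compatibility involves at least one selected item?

6

{translator 2, translator 6, translator 7, language 5, language 6, language 10} is a vertex cover of size 6: every edge has an endpoint in this set.
No smaller cover exists because translator 1–language 10, translator 2–language 7, translator 3–language 5, translator 4–language 6, translator 6–language 3, translator 7–language 8 is a matching of size 6, and a cover must include an endpoint of each of these disjoint edges (König's theorem).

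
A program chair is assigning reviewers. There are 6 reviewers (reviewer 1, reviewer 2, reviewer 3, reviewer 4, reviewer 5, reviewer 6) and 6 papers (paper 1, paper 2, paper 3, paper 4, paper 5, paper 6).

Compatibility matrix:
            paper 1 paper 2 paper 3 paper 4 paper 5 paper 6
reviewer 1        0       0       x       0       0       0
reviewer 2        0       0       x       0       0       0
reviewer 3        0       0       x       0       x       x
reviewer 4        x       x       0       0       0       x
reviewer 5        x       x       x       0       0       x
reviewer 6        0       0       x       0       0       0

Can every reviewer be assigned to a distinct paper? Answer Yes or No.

No

The set {reviewer 1, reviewer 2, reviewer 6} has only 1 neighbour ({paper 3}), so by Hall's theorem at most 4 of the 6 reviewers can be matched.
Hence no matching covers every reviewer.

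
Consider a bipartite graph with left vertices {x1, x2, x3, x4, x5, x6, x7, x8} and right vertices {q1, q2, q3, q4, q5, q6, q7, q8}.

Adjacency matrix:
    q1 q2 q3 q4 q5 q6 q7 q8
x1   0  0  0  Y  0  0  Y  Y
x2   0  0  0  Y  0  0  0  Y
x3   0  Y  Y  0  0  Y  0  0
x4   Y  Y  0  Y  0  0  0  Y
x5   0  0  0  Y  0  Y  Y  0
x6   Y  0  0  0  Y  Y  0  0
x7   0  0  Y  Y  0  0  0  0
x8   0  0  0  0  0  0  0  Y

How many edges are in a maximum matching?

8

For example, pair x1-q7, x2-q4, x3-q2, x4-q1, x5-q6, x6-q5, x7-q3, x8-q8.
All 8 left vertices are matched, so no larger matching exists.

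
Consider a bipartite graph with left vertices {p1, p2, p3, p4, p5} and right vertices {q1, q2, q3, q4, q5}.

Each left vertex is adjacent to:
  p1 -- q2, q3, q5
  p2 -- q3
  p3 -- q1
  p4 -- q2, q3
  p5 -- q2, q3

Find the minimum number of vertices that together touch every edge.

4

The 4 edges p1–q5, p2–q3, p3–q1, p4–q2 form a matching, so any vertex cover needs at least 4 vertices (one per matched edge).
Conversely {p1, p3, q2, q3} meets every edge and has exactly 4 vertices, so 4 is optimal.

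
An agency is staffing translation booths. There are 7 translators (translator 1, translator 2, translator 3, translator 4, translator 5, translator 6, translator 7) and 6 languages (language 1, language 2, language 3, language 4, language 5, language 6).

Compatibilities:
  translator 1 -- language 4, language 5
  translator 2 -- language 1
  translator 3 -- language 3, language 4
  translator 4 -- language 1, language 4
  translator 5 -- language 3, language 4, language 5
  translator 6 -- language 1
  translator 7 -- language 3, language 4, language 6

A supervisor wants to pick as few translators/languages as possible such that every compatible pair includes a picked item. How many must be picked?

The 5 edges translator 1–language 5, translator 2–language 1, translator 3–language 3, translator 4–language 4, translator 7–language 6 form a matching, so any vertex cover needs at least 5 vertices (one per matched edge).
Conversely {translator 7, language 1, language 3, language 4, language 5} meets every edge and has exactly 5 vertices, so 5 is optimal.

5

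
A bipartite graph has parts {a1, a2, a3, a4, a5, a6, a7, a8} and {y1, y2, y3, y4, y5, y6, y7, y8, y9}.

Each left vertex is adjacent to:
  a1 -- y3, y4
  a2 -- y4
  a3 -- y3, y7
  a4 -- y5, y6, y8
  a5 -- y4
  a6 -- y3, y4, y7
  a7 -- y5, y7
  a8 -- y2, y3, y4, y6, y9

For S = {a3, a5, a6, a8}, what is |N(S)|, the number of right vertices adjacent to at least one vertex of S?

6

The union of neighbours of {a3, a5, a6, a8} is {y2, y3, y4, y6, y7, y9}, which has 6 elements.
Since |N(S)| = 6 ≥ |S| = 4, Hall's condition holds for this subset.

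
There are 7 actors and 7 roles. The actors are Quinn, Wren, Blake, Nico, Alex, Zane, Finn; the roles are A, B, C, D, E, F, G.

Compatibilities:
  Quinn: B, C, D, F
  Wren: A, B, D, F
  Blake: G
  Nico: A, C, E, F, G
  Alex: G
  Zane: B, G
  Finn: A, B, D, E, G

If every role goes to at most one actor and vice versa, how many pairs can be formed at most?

One maximum matching: Quinn→C, Wren→F, Blake→G, Nico→E, Zane→B, Finn→A.
The set {Blake, Alex} has only 1 neighbour ({G}), so by Hall's theorem at most 6 of the 7 actors can be matched.

6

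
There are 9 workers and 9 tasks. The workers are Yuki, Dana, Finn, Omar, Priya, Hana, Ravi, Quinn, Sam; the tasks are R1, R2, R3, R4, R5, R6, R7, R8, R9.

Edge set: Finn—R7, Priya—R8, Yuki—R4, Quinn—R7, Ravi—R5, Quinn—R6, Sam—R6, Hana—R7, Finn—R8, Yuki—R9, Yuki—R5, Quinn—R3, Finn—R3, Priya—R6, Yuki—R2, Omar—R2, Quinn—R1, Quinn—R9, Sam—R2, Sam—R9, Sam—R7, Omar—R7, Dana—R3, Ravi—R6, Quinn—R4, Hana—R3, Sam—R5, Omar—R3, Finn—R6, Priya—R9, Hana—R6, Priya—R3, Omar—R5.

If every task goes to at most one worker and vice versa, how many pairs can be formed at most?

A valid assignment of size 9: Yuki→R4, Dana→R3, Finn→R7, Omar→R2, Priya→R8, Hana→R6, Ravi→R5, Quinn→R1, Sam→R9.
All 9 workers are matched, so no larger matching exists.

9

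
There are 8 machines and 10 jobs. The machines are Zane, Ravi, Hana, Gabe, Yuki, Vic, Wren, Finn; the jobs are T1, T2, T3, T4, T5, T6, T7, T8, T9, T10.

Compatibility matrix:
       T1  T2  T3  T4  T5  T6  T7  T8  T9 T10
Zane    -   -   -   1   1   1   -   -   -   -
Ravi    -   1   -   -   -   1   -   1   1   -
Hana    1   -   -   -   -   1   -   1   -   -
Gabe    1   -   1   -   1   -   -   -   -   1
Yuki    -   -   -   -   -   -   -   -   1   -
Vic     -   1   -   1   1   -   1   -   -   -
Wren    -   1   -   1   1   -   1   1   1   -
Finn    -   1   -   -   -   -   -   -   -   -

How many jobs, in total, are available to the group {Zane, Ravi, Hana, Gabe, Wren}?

10

The union of neighbours of {Zane, Ravi, Hana, Gabe, Wren} is {T1, T2, T3, T4, T5, T6, T7, T8, T9, T10}, which has 10 elements.
Since |N(S)| = 10 ≥ |S| = 5, Hall's condition holds for this subset.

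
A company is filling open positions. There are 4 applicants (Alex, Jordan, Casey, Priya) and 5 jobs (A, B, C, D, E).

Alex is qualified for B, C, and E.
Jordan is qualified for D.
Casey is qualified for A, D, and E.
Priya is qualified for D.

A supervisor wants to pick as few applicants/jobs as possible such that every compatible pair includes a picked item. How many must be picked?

{Alex, Casey, D} is a vertex cover of size 3: every edge has an endpoint in this set.
No smaller cover exists because Alex–B, Jordan–D, Casey–E is a matching of size 3, and a cover must include an endpoint of each of these disjoint edges (König's theorem).

3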